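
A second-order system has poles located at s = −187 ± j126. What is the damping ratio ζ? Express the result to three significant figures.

ζ ≈ 0.829

The poles are at −σ ± jω_d with σ = 187 and ω_d = 126, so ω_n = √(σ²+ω_d²) = 225 rad/s and ζ = σ/ω_n = 0.829.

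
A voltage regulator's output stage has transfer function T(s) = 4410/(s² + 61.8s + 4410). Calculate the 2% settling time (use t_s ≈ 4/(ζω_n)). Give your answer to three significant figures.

t_s ≈ 0.129 s

Comparing the denominator to s² + 2ζω_n s + ω_n²: ω_n = √4410 = 66.4 rad/s, and 2ζω_n = 61.8 so ζ = 61.8/(2·66.4) = 0.465.
t_s ≈ 4/(ζω_n) = 4/(0.465·66.4) = 0.129 s.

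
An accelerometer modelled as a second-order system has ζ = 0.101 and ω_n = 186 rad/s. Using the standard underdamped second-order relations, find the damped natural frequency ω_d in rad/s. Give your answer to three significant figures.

ω_d = ω_n√(1−ζ²) = 186·√0.990 = 185 rad/s.

ω_d ≈ 185 rad/s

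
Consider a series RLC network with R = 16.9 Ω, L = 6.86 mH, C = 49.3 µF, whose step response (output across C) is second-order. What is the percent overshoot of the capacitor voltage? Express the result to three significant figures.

For a series RLC circuit (capacitor voltage as output), ω_n = 1/√(LC) = 1/√(6.86 mH · 49.3 µF) = 1720 rad/s.
ζ = (R/2)·√(C/L) = (16.9/2)·√(49.3 µF/6.86 mH) = 0.716.
%OS = 100·exp(−πζ/√(1−ζ²)) = 3.97%.

%OS ≈ 3.97%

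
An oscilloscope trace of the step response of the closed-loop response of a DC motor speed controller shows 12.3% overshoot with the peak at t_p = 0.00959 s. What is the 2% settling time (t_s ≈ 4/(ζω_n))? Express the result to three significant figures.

The overshoot fixes ζ = −ln(OS)/√(π²+ln²(OS)) = 0.555.
t_p = π/ω_d ⇒ ω_d = 328 rad/s; then ω_n = ω_d/√(1−ζ²) = 394 rad/s.
t_s ≈ 4/(ζω_n) = 4/(0.555·394) = 0.0183 s.

t_s ≈ 0.0183 s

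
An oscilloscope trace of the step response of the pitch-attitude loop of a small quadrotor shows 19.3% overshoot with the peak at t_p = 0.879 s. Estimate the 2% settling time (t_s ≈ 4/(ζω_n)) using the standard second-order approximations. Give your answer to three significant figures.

t_s ≈ 2.14 s

From the overshoot, ζ = −ln(OS)/√(π²+ln²(OS)) = 0.464.
t_p = π/ω_d ⇒ ω_d = 3.57 rad/s; then ω_n = ω_d/√(1−ζ²) = 4.03 rad/s.
t_s ≈ 4/(ζω_n) = 4/(0.464·4.03) = 2.14 s.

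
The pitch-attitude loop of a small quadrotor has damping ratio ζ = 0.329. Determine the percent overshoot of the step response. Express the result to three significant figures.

For an underdamped second-order system, %OS = 100·exp(−πζ/√(1−ζ²)).
πζ/√(1−ζ²) = π·0.329/√(1−0.108) = 1.095, so %OS = 100·e^(−1.095) = 33.5%.

%OS ≈ 33.5%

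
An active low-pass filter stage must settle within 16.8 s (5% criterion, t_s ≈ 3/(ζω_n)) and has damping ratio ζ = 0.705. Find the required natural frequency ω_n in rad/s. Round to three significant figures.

Rearranging t_s ≈ 3/(ζω_n) gives ω_n = 3/(ζ·t_s) = 3/(0.705 × 16.8) = 0.253 rad/s.

ω_n ≈ 0.253 rad/s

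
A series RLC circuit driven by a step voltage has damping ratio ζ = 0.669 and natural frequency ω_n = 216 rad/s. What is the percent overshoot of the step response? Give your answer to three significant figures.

%OS ≈ 5.91%

For an underdamped second-order system, %OS = 100·exp(−πζ/√(1−ζ²)).
πζ/√(1−ζ²) = π·0.669/√(1−0.448) = 2.828, so %OS = 100·e^(−2.828) = 5.91%.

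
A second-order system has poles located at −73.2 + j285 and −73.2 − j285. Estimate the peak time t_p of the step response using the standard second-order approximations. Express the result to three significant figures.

t_p ≈ 0.0110 s

t_p = π/ω_d with ω_d = 285 (the imaginary part), so t_p = 0.0110 s.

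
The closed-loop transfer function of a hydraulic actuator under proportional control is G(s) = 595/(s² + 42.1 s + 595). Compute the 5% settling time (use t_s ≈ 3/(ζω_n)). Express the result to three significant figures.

Matching coefficients with s² + 2ζω_n s + ω_n² gives ω_n² = 595 ⇒ ω_n = 24.4 rad/s, and ζ = 42.1/(2ω_n) = 0.863.
t_s ≈ 3/(ζω_n) = 3/(0.863·24.4) = 0.143 s.

t_s ≈ 0.143 s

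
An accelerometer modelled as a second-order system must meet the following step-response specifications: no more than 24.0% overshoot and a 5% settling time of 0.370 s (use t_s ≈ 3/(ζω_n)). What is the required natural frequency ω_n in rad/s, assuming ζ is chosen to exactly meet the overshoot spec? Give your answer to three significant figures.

ω_n ≈ 19.6 rad/s

Inverting the overshoot relation: ζ = |ln 0.240|/√(π² + ln²0.240) = 0.414.
From t_s ≈ 3/(ζω_n): ω_n = 3/(ζ·t_s) = 3/(0.414·0.370) = 19.6 rad/s.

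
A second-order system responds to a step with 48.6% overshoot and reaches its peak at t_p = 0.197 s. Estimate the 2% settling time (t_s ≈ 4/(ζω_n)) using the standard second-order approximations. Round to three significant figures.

From the overshoot, ζ = −ln(OS)/√(π²+ln²(OS)) = 0.224.
From t_p = π/ω_d, ω_d = π/0.197 = 15.9 rad/s, so ω_n = ω_d/√(1−ζ²) = 16.4 rad/s.
t_s ≈ 4/(ζω_n) = 4/(0.224·16.4) = 1.09 s.

t_s ≈ 1.09 s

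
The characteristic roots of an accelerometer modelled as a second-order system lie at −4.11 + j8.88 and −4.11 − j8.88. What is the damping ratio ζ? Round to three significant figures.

|pole| = ω_n = √(4.11² + 8.88²) = 9.79 rad/s; ζ = cos θ = σ/ω_n = 0.420.

ζ ≈ 0.420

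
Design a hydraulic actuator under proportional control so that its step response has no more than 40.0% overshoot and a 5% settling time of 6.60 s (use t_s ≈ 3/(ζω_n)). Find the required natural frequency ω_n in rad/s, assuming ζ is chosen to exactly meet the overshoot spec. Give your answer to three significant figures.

Inverting the overshoot relation: ζ = |ln 0.400|/√(π² + ln²0.400) = 0.280.
Then ω_n = 3/(ζ t_s) = 3/(0.280 × 6.60) = 1.62 rad/s.

ω_n ≈ 1.62 rad/s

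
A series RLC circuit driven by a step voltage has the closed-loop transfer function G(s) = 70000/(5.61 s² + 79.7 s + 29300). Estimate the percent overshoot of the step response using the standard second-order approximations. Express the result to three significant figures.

%OS ≈ 73.3%

Dividing through by 5.61: denominator becomes s² + 14.21 s + 5223.
So ω_n = √5223 = 72.3 rad/s and ζ = 14.21/(2·72.3) = 0.0983.
%OS = 100 e^{−πζ/√(1−ζ²)} with ζ = 0.0983 gives 73.3%.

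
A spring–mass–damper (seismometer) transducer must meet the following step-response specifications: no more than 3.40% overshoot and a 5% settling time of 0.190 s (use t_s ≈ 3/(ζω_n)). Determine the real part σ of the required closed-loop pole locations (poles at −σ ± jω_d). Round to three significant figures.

σ ≈ 15.8

The settling-time spec alone fixes σ = ζω_n = 3/t_s = 3/0.190 = 15.8.
(Overshoot then fixes ζ = 0.733 and hence ω_d = σ·√(1−ζ²)/ζ = 14.7 rad/s.)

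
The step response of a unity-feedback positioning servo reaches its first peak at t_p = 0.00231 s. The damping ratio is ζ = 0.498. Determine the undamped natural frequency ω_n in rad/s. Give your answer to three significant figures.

ω_n ≈ 1570 rad/s

Peak time t_p = π/ω_d, so ω_d = π/t_p = π/0.00231 = 1360 rad/s.
ω_n = ω_d/√(1−ζ²) = 1360/√0.752 = 1570 rad/s.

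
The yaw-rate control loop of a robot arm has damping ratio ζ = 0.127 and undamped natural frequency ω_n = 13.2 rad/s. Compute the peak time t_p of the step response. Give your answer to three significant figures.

The damped frequency is ω_d = ω_n√(1−ζ²) = 13.2·√(1−0.0161) = 13.1 rad/s.
Peak time t_p = π/ω_d = π/13.1 = 0.240 s.

t_p ≈ 0.240 s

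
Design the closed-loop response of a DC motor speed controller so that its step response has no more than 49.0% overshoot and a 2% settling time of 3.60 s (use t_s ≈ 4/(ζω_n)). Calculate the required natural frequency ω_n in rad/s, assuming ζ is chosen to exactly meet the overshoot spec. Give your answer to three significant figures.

From %OS = 100·exp(−πζ/√(1−ζ²)), invert to get ζ = −ln(OS)/√(π² + ln²(OS)) with OS = 0.490.
−ln 0.490 = 0.7133, so ζ = 0.7133/√(π² + 0.5089) = 0.221.
Then ω_n = 4/(ζ t_s) = 4/(0.221 × 3.60) = 5.02 rad/s.

ω_n ≈ 5.02 rad/s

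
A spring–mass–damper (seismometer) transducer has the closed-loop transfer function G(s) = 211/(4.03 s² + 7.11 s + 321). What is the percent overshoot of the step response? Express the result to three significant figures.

%OS ≈ 73.2%

Dividing through by 4.03: denominator becomes s² + 1.764 s + 79.65.
So ω_n = √79.65 = 8.92 rad/s and ζ = 1.764/(2·8.92) = 0.0988.
%OS = 100·exp(−πζ/√(1−ζ²)) = 73.2%.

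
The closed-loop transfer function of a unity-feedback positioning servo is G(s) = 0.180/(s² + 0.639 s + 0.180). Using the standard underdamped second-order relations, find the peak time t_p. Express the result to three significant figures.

Matching coefficients with s² + 2ζω_n s + ω_n² gives ω_n² = 0.180 ⇒ ω_n = 0.424 rad/s, and ζ = 0.639/(2ω_n) = 0.753.
The damped frequency ω_d = ω_n√(1−ζ²) = 0.279 rad/s. Then t_p = π/ω_d = 11.3 s.

t_p ≈ 11.3 s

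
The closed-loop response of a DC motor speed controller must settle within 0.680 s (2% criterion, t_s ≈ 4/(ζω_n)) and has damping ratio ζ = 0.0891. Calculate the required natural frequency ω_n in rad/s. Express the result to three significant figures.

Rearranging t_s ≈ 4/(ζω_n) gives ω_n = 4/(ζ·t_s) = 4/(0.0891 × 0.680) = 66.0 rad/s.

ω_n ≈ 66.0 rad/s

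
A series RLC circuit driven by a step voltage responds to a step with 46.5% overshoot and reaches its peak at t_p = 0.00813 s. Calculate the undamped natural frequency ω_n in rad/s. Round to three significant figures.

From the overshoot, ζ = −ln(OS)/√(π²+ln²(OS)) = 0.237.
t_p = π/ω_d ⇒ ω_d = 386 rad/s; then ω_n = ω_d/√(1−ζ²) = 398 rad/s.

ω_n ≈ 398 rad/s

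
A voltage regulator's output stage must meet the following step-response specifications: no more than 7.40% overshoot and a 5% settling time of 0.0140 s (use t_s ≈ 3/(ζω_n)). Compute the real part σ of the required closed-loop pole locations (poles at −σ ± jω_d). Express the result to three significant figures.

σ ≈ 214

The settling-time spec alone fixes σ = ζω_n = 3/t_s = 3/0.0140 = 214.
(Overshoot then fixes ζ = 0.638 and hence ω_d = σ·√(1−ζ²)/ζ = 259 rad/s.)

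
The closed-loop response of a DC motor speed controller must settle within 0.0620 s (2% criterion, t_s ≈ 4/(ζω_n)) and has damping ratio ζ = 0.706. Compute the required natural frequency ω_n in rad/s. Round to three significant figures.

ω_n ≈ 91.4 rad/s

Rearranging t_s ≈ 4/(ζω_n) gives ω_n = 4/(ζ·t_s) = 4/(0.706 × 0.0620) = 91.4 rad/s.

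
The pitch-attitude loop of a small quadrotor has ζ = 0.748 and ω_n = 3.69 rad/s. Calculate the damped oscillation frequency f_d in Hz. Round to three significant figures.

ω_d = ω_n√(1−ζ²) = 3.69·√0.440 = 2.45 rad/s.
f_d = ω_d/(2π) = 0.390 Hz.

f_d ≈ 0.390 Hz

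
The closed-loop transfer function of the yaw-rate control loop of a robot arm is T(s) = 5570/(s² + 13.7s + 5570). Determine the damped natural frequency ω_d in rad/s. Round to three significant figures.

ω_n = √5570 = 74.6 rad/s; ζ = 13.7/(2·74.6) = 0.0918.
The damped frequency ω_d = ω_n√(1−ζ²) = 74.3 rad/s.

ω_d ≈ 74.3 rad/s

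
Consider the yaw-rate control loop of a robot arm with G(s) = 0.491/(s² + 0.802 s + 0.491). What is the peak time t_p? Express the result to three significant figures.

t_p ≈ 5.47 s

Comparing the denominator to s² + 2ζω_n s + ω_n²: ω_n = √0.491 = 0.701 rad/s, and 2ζω_n = 0.802 so ζ = 0.802/(2·0.701) = 0.572.
ω_d = ω_n√(1−ζ²) = 0.575 rad/s. Then t_p = π/ω_d = 5.47 s.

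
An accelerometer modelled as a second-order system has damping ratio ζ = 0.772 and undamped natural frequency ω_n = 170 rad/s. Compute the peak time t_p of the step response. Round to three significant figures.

t_p ≈ 0.0291 s

The damped frequency is ω_d = ω_n√(1−ζ²) = 170·√(1−0.596) = 108 rad/s.
Peak time t_p = π/ω_d = π/108 = 0.0291 s.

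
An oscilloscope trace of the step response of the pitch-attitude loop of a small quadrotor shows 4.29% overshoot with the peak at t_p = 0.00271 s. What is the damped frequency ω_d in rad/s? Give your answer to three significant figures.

ω_d ≈ 1160 rad/s

t_p = π/ω_d, so ω_d = π/0.00271 = 1160 rad/s.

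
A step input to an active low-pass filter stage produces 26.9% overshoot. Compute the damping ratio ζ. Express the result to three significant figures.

ζ = −ln(OS)/√(π² + (ln OS)²). With OS = 0.269, ln OS = −1.313 and ζ = 1.313/3.405 = 0.386.

ζ ≈ 0.386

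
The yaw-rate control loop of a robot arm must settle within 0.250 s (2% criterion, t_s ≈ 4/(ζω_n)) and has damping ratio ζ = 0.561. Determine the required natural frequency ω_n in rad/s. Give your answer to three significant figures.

ω_n ≈ 28.5 rad/s

Rearranging t_s ≈ 4/(ζω_n) gives ω_n = 4/(ζ·t_s) = 4/(0.561 × 0.250) = 28.5 rad/s.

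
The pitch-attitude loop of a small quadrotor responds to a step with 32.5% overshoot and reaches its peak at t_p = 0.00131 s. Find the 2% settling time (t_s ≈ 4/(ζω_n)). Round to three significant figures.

t_s ≈ 0.00466 s

From the overshoot, ζ = −ln(OS)/√(π²+ln²(OS)) = 0.337.
t_p = π/ω_d ⇒ ω_d = 2400 rad/s; then ω_n = ω_d/√(1−ζ²) = 2550 rad/s.
t_s ≈ 4/(ζω_n) = 4/(0.337·2550) = 0.00466 s.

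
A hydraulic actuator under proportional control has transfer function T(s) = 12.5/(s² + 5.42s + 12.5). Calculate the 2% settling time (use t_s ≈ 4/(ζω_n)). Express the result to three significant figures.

t_s ≈ 1.48 s

Comparing the denominator to s² + 2ζω_n s + ω_n²: ω_n = √12.5 = 3.54 rad/s, and 2ζω_n = 5.42 so ζ = 5.42/(2·3.54) = 0.767.
t_s ≈ 4/(ζω_n) = 4/(0.767·3.54) = 1.48 s.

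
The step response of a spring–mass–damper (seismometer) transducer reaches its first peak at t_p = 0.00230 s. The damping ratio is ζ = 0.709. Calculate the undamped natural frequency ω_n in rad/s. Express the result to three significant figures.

Peak time t_p = π/ω_d, so ω_d = π/t_p = π/0.00230 = 1370 rad/s.
ω_n = ω_d/√(1−ζ²) = 1370/√0.497 = 1940 rad/s.

ω_n ≈ 1940 rad/s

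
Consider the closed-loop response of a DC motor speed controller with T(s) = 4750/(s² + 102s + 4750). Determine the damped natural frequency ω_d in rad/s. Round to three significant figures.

ω_d ≈ 46.4 rad/s

Comparing the denominator to s² + 2ζω_n s + ω_n²: ω_n = √4750 = 68.9 rad/s, and 2ζω_n = 102 so ζ = 102/(2·68.9) = 0.740.
The damped frequency ω_d = ω_n√(1−ζ²) = 46.4 rad/s.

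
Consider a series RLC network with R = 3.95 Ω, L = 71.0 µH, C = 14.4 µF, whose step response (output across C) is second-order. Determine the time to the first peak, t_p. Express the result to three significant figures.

For a series RLC circuit (capacitor voltage as output), ω_n = 1/√(LC) = 1/√(71.0 µH · 14.4 µF) = 31300 rad/s.
ζ = (R/2)·√(C/L) = (3.95/2)·√(14.4 µF/71.0 µH) = 0.889.
ω_d = 31300·√(1 − 0.889²) = 14300 rad/s. t_p = π/ω_d = 0.000220 s.

t_p ≈ 0.000220 s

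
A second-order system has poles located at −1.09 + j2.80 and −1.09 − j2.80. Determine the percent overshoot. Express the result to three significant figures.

With σ = 1.09, ω_d = 2.80: ω_n = √(σ²+ω_d²) = 3.00 rad/s, ζ = σ/ω_n = 0.363.
%OS = 100·exp(−πζ/√(1−ζ²)) = 29.4%.

%OS ≈ 29.4%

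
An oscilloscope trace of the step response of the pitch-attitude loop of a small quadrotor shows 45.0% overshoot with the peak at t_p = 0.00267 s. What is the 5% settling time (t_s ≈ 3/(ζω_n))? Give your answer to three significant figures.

From the overshoot, ζ = −ln(OS)/√(π²+ln²(OS)) = 0.246.
t_p = π/ω_d ⇒ ω_d = 1180 rad/s; then ω_n = ω_d/√(1−ζ²) = 1210 rad/s.
t_s ≈ 3/(ζω_n) = 3/(0.246·1210) = 0.0100 s.

t_s ≈ 0.0100 s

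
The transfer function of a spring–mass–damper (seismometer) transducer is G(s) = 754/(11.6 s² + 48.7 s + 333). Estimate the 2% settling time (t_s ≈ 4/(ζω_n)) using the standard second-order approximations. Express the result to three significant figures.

t_s ≈ 1.91 s

Dividing through by 11.6: denominator becomes s² + 4.198 s + 28.71.
So ω_n = √28.71 = 5.36 rad/s and ζ = 4.198/(2·5.36) = 0.392.
t_s ≈ 4/(ζω_n) = 1.91 s.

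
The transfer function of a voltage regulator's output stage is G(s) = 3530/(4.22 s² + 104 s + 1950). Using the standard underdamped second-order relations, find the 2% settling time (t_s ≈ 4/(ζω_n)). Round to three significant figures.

Dividing through by 4.22: denominator becomes s² + 24.64 s + 462.1.
So ω_n = √462.1 = 21.5 rad/s and ζ = 24.64/(2·21.5) = 0.573.
t_s ≈ 4/(ζω_n) = 0.325 s.

t_s ≈ 0.325 s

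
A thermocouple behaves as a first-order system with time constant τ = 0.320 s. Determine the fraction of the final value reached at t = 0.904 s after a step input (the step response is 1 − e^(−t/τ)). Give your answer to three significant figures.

y/y_∞ ≈ 0.941

y(t)/y_∞ = 1 − e^(−t/τ) = 1 − e^(−0.904/0.320) = 1 − e^(−2.83) = 0.941.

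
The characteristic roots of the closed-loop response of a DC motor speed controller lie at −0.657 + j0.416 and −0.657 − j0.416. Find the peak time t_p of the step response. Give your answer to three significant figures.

t_p ≈ 7.55 s

t_p = π/ω_d with ω_d = 0.416 (the imaginary part), so t_p = 7.55 s.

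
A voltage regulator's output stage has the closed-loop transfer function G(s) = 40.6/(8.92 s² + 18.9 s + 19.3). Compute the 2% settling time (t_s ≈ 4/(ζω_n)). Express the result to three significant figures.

Dividing through by 8.92: denominator becomes s² + 2.119 s + 2.164.
So ω_n = √2.164 = 1.47 rad/s and ζ = 2.119/(2·1.47) = 0.720.
t_s ≈ 4/(ζω_n) = 3.78 s.

t_s ≈ 3.78 s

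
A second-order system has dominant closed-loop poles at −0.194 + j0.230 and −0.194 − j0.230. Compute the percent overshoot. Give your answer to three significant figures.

%OS ≈ 7.07%

|pole| = ω_n = √(0.194² + 0.230²) = 0.301 rad/s; ζ = cos θ = σ/ω_n = 0.645.
%OS = 100 e^{−πζ/√(1−ζ²)} with ζ = 0.645 gives 7.07%.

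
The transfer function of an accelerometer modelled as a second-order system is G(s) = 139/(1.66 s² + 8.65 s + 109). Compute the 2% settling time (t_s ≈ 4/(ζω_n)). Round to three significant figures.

Dividing through by 1.66: denominator becomes s² + 5.211 s + 65.66.
So ω_n = √65.66 = 8.10 rad/s and ζ = 5.211/(2·8.10) = 0.322.
t_s ≈ 4/(ζω_n) = 1.54 s.

t_s ≈ 1.54 s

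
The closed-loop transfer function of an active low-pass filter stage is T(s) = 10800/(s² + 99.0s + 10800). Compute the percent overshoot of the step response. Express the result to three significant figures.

%OS ≈ 18.2%

ω_n = √10800 = 104 rad/s; ζ = 99.0/(2·104) = 0.476.
%OS = 100·exp(−πζ/√(1−ζ²)) = 18.2%.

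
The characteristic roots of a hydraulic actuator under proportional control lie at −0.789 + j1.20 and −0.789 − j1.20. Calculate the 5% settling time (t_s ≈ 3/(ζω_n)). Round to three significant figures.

For poles at −σ ± jω_d, ζω_n = σ = 0.789, so t_s ≈ 3/σ = 3.80 s.

t_s ≈ 3.80 s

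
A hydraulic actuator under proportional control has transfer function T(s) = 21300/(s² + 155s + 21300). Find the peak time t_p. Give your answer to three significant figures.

Comparing the denominator to s² + 2ζω_n s + ω_n²: ω_n = √21300 = 146 rad/s, and 2ζω_n = 155 so ζ = 155/(2·146) = 0.531.
ω_d = ω_n√(1−ζ²) = 124 rad/s. Then t_p = π/ω_d = 0.0254 s.

t_p ≈ 0.0254 s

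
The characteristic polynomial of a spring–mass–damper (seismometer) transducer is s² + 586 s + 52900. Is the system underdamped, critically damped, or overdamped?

overdamped

a² − 4b = 130000 > 0 (two distinct real roots); the system is overdamped.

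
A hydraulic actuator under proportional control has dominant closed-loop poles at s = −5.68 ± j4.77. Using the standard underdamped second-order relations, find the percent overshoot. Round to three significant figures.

%OS ≈ 2.37%

The poles are at −σ ± jω_d with σ = 5.68 and ω_d = 4.77, so ω_n = √(σ²+ω_d²) = 7.42 rad/s and ζ = σ/ω_n = 0.766.
Overshoot: exp(−π·0.766/√(1−0.766²)) = 0.0237, i.e. 2.37%.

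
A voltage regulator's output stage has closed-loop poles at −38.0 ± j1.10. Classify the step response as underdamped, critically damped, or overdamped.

Since the poles form a complex-conjugate pair with nonzero imaginary part, the response is underdamped.

underdamped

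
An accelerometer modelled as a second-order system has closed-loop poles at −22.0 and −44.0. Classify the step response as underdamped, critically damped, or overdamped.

overdamped

Since the poles are distinct, negative and real, the response is overdamped.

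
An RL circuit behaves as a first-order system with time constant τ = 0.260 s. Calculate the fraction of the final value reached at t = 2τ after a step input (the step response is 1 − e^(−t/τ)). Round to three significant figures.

y/y_∞ ≈ 0.865

y(t)/y_∞ = 1 − e^(−t/τ) = 1 − e^(−2) = 1 − e^(−2.00) = 0.865.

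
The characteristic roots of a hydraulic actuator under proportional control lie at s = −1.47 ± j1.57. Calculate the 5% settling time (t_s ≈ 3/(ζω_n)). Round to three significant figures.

For poles at −σ ± jω_d, ζω_n = σ = 1.47, so t_s ≈ 3/σ = 2.04 s.

t_s ≈ 2.04 s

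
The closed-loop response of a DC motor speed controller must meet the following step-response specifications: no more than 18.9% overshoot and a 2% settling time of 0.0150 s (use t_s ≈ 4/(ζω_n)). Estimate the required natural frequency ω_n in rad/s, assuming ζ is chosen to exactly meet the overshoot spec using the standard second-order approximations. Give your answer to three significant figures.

ω_n ≈ 569 rad/s

ζ = −ln(OS)/√(π² + (ln OS)²). With OS = 0.189, ln OS = −1.666 and ζ = 1.666/3.556 = 0.469.
Then ω_n = 4/(ζ t_s) = 4/(0.469 × 0.0150) = 569 rad/s.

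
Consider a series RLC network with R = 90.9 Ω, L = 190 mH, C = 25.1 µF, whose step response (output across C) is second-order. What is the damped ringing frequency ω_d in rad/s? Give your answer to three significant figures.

ω_d ≈ 390 rad/s

For a series RLC circuit (capacitor voltage as output), ω_n = 1/√(LC) = 1/√(190 mH · 25.1 µF) = 458 rad/s.
ζ = (R/2)·√(C/L) = (90.9/2)·√(25.1 µF/190 mH) = 0.522.
ω_d = ω_n√(1−ζ²) = 390 rad/s.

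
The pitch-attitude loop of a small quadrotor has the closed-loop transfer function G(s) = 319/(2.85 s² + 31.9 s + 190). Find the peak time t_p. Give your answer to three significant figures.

t_p ≈ 0.528 s

Dividing through by 2.85: denominator becomes s² + 11.19 s + 66.67.
So ω_n = √66.67 = 8.16 rad/s and ζ = 11.19/(2·8.16) = 0.685.
ω_d = 8.16·√(1 − 0.685²) = 5.95 rad/s. t_p = π/ω_d = 0.528 s.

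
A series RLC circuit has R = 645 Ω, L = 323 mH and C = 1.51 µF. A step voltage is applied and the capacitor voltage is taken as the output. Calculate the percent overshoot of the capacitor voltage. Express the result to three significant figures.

For a series RLC circuit (capacitor voltage as output), ω_n = 1/√(LC) = 1/√(323 mH · 1.51 µF) = 1430 rad/s.
ζ = (R/2)·√(C/L) = (645/2)·√(1.51 µF/323 mH) = 0.697.
Overshoot: exp(−π·0.697/√(1−0.697²)) = 0.0471, i.e. 4.71%.

%OS ≈ 4.71%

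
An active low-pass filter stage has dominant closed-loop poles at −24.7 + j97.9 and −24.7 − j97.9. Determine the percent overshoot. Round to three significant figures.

%OS ≈ 45.3%

|pole| = ω_n = √(24.7² + 97.9²) = 101 rad/s; ζ = cos θ = σ/ω_n = 0.245.
%OS = 100 e^{−πζ/√(1−ζ²)} with ζ = 0.245 gives 45.3%.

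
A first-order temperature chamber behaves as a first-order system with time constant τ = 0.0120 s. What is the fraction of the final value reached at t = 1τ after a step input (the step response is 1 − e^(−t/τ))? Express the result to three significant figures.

y(t)/y_∞ = 1 − e^(−t/τ) = 1 − e^(−1) = 1 − e^(−1.00) = 0.632.

y/y_∞ ≈ 0.632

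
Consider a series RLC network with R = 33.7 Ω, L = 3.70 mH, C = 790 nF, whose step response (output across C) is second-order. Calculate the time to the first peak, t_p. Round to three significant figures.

For a series RLC circuit (capacitor voltage as output), ω_n = 1/√(LC) = 1/√(3.70 mH · 790 nF) = 18500 rad/s.
ζ = (R/2)·√(C/L) = (33.7/2)·√(790 nF/3.70 mH) = 0.246.
ω_d = ω_n√(1−ζ²) = 17900 rad/s. t_p = π/ω_d = 0.000175 s.

t_p ≈ 0.000175 s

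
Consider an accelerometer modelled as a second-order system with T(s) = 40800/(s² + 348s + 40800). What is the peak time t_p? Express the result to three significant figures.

Matching coefficients with s² + 2ζω_n s + ω_n² gives ω_n² = 40800 ⇒ ω_n = 202 rad/s, and ζ = 348/(2ω_n) = 0.861.
The damped frequency ω_d = ω_n√(1−ζ²) = 103 rad/s. Then t_p = π/ω_d = 0.0306 s.

t_p ≈ 0.0306 s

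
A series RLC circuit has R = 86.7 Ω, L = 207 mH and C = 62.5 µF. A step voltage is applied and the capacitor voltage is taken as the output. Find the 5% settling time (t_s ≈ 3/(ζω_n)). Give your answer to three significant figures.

For a series RLC circuit (capacitor voltage as output), ω_n = 1/√(LC) = 1/√(207 mH · 62.5 µF) = 278 rad/s.
ζ = (R/2)·√(C/L) = (86.7/2)·√(62.5 µF/207 mH) = 0.753.
t_s ≈ 3/(ζω_n) = 0.0143 s.

t_s ≈ 0.0143 s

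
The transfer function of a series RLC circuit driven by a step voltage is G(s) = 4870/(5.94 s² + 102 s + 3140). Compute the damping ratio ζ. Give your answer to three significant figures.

ζ ≈ 0.373

Dividing through by 5.94: denominator becomes s² + 17.17 s + 528.6.
So ω_n = √528.6 = 23.0 rad/s and ζ = 17.17/(2·23.0) = 0.373.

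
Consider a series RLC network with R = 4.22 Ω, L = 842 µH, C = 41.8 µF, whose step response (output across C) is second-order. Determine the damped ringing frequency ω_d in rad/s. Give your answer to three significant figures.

For a series RLC circuit (capacitor voltage as output), ω_n = 1/√(LC) = 1/√(842 µH · 41.8 µF) = 5330 rad/s.
ζ = (R/2)·√(C/L) = (4.22/2)·√(41.8 µF/842 µH) = 0.470.
ω_d = ω_n√(1−ζ²) = 4700 rad/s.

ω_d ≈ 4700 rad/s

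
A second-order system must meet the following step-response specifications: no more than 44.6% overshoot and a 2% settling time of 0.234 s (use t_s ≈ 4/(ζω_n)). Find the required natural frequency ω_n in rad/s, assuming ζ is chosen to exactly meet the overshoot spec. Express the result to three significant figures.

ω_n ≈ 68.7 rad/s

From %OS = 100·exp(−πζ/√(1−ζ²)), invert to get ζ = −ln(OS)/√(π² + ln²(OS)) with OS = 0.446.
−ln 0.446 = 0.8074, so ζ = 0.8074/√(π² + 0.6520) = 0.249.
Then ω_n = 4/(ζ t_s) = 4/(0.249 × 0.234) = 68.7 rad/s.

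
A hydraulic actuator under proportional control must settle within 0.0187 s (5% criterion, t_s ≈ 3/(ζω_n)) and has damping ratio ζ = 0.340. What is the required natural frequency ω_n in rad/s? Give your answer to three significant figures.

Rearranging t_s ≈ 3/(ζω_n) gives ω_n = 3/(ζ·t_s) = 3/(0.340 × 0.0187) = 472 rad/s.

ω_n ≈ 472 rad/s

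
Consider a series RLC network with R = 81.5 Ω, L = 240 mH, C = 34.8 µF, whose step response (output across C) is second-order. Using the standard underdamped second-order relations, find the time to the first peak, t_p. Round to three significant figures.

t_p ≈ 0.0104 s

For a series RLC circuit (capacitor voltage as output), ω_n = 1/√(LC) = 1/√(240 mH · 34.8 µF) = 346 rad/s.
ζ = (R/2)·√(C/L) = (81.5/2)·√(34.8 µF/240 mH) = 0.491.
ω_d = ω_n√(1−ζ²) = 302 rad/s. t_p = π/ω_d = 0.0104 s.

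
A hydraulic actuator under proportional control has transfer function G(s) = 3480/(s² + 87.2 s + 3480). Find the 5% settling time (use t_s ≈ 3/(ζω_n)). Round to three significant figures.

t_s ≈ 0.0688 s

Matching coefficients with s² + 2ζω_n s + ω_n² gives ω_n² = 3480 ⇒ ω_n = 59.0 rad/s, and ζ = 87.2/(2ω_n) = 0.739.
t_s ≈ 3/(ζω_n) = 3/(0.739·59.0) = 0.0688 s.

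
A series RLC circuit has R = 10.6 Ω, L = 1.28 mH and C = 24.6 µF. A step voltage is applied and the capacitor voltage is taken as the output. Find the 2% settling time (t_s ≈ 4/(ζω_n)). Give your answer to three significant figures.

For a series RLC circuit (capacitor voltage as output), ω_n = 1/√(LC) = 1/√(1.28 mH · 24.6 µF) = 5640 rad/s.
ζ = (R/2)·√(C/L) = (10.6/2)·√(24.6 µF/1.28 mH) = 0.735.
t_s ≈ 4/(ζω_n) = 0.000966 s.

t_s ≈ 0.000966 s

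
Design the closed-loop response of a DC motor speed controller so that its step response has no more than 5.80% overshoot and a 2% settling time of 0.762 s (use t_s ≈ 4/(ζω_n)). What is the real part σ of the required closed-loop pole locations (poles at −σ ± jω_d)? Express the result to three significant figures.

σ ≈ 5.25

The settling-time spec alone fixes σ = ζω_n = 4/t_s = 4/0.762 = 5.25.
(Overshoot then fixes ζ = 0.672 and hence ω_d = σ·√(1−ζ²)/ζ = 5.79 rad/s.)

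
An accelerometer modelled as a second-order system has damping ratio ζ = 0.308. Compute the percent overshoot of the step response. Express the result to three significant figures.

For an underdamped second-order system, %OS = 100·exp(−πζ/√(1−ζ²)).
πζ/√(1−ζ²) = π·0.308/√(1−0.0949) = 1.017, so %OS = 100·e^(−1.017) = 36.2%.

%OS ≈ 36.2%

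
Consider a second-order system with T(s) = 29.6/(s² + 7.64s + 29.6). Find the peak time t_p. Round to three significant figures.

ω_n = √29.6 = 5.44 rad/s; ζ = 7.64/(2·5.44) = 0.702.
ω_d = 5.44·√(1 − 0.702²) = 3.87 rad/s. Then t_p = π/ω_d = 0.811 s.

t_p ≈ 0.811 s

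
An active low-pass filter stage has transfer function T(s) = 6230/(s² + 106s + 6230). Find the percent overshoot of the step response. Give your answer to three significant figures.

Matching coefficients with s² + 2ζω_n s + ω_n² gives ω_n² = 6230 ⇒ ω_n = 78.9 rad/s, and ζ = 106/(2ω_n) = 0.671.
%OS = 100 e^{−πζ/√(1−ζ²)} with ζ = 0.671 gives 5.80%.

%OS ≈ 5.80%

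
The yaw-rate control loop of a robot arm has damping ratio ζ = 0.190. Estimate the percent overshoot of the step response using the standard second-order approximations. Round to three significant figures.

%OS ≈ 54.4%

For an underdamped second-order system, %OS = 100·exp(−πζ/√(1−ζ²)).
πζ/√(1−ζ²) = π·0.190/√(1−0.0361) = 0.6080, so %OS = 100·e^(−0.6080) = 54.4%.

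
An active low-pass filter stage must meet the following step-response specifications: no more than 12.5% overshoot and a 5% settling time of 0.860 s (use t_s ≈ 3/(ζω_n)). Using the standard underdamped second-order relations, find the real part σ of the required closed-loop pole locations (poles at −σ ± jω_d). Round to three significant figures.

σ ≈ 3.49

The settling-time spec alone fixes σ = ζω_n = 3/t_s = 3/0.860 = 3.49.
(Overshoot then fixes ζ = 0.552 and hence ω_d = σ·√(1−ζ²)/ζ = 5.27 rad/s.)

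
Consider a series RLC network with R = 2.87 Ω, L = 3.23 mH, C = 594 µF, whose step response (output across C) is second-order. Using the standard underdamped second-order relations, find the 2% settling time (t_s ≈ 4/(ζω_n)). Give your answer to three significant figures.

t_s ≈ 0.00900 s

For a series RLC circuit (capacitor voltage as output), ω_n = 1/√(LC) = 1/√(3.23 mH · 594 µF) = 722 rad/s.
ζ = (R/2)·√(C/L) = (2.87/2)·√(594 µF/3.23 mH) = 0.615.
t_s ≈ 4/(ζω_n) = 0.00900 s.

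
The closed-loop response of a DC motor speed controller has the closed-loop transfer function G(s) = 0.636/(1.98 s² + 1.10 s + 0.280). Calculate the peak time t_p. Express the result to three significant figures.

t_p ≈ 12.4 s

Dividing through by 1.98: denominator becomes s² + 0.5556 s + 0.1414.
So ω_n = √0.1414 = 0.376 rad/s and ζ = 0.5556/(2·0.376) = 0.739.
The damped frequency ω_d = ω_n√(1−ζ²) = 0.253 rad/s. t_p = π/ω_d = 12.4 s.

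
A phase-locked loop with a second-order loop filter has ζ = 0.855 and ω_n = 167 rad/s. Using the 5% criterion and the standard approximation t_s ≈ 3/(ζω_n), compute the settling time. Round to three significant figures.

t_s ≈ 0.0210 s

t_s ≈ 3/(ζω_n) = 3/(0.855 × 167) = 0.0210 s.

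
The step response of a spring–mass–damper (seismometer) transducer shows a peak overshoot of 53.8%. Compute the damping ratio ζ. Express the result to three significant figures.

ζ = −ln(OS)/√(π² + (ln OS)²). With OS = 0.538, ln OS = −0.6199 and ζ = 0.6199/3.202 = 0.194.

ζ ≈ 0.194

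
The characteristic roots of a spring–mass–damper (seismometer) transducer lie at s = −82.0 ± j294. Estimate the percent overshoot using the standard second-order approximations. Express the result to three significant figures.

%OS ≈ 41.6%

With σ = 82.0, ω_d = 294: ω_n = √(σ²+ω_d²) = 305 rad/s, ζ = σ/ω_n = 0.269.
Overshoot: exp(−π·0.269/√(1−0.269²)) = 0.416, i.e. 41.6%.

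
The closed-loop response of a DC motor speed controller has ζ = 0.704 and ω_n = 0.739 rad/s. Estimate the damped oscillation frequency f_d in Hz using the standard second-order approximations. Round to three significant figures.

f_d ≈ 0.0835 Hz

ω_d = ω_n√(1−ζ²) = 0.739·√0.504 = 0.525 rad/s.
f_d = ω_d/(2π) = 0.0835 Hz.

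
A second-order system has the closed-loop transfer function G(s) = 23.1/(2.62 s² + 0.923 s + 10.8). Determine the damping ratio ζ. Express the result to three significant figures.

ζ ≈ 0.0868

Dividing through by 2.62: denominator becomes s² + 0.3523 s + 4.122.
So ω_n = √4.122 = 2.03 rad/s and ζ = 0.3523/(2·2.03) = 0.0868.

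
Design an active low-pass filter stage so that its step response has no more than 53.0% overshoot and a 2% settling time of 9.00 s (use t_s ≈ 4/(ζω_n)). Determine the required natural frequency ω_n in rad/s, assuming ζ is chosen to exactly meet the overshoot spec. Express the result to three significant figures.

ω_n ≈ 2.24 rad/s

From %OS = 100·exp(−πζ/√(1−ζ²)), invert to get ζ = −ln(OS)/√(π² + ln²(OS)) with OS = 0.530.
−ln 0.530 = 0.6349, so ζ = 0.6349/√(π² + 0.4031) = 0.198.
Then ω_n = 4/(ζ t_s) = 4/(0.198 × 9.00) = 2.24 rad/s.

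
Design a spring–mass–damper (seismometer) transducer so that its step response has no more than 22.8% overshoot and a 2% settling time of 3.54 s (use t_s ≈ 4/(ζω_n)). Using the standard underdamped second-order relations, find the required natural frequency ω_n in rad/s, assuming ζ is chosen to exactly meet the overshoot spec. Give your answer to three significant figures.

ω_n ≈ 2.65 rad/s

From %OS = 100·exp(−πζ/√(1−ζ²)), invert to get ζ = −ln(OS)/√(π² + ln²(OS)) with OS = 0.228.
−ln 0.228 = 1.478, so ζ = 1.478/√(π² + 2.186) = 0.426.
From t_s ≈ 4/(ζω_n): ω_n = 4/(ζ·t_s) = 4/(0.426·3.54) = 2.65 rad/s.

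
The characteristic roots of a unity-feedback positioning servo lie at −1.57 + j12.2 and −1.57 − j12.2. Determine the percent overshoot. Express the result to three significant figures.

%OS ≈ 66.7%

With σ = 1.57, ω_d = 12.2: ω_n = √(σ²+ω_d²) = 12.3 rad/s, ζ = σ/ω_n = 0.128.
%OS = 100·exp(−πζ/√(1−ζ²)) = 66.7%.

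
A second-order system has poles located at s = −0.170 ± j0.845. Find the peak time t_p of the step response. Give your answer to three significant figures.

t_p ≈ 3.72 s

t_p = π/ω_d with ω_d = 0.845 (the imaginary part), so t_p = 3.72 s.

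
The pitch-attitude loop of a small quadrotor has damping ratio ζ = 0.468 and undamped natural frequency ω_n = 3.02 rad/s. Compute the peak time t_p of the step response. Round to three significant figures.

The damped frequency is ω_d = ω_n√(1−ζ²) = 3.02·√(1−0.219) = 2.67 rad/s.
Peak time t_p = π/ω_d = π/2.67 = 1.18 s.

t_p ≈ 1.18 s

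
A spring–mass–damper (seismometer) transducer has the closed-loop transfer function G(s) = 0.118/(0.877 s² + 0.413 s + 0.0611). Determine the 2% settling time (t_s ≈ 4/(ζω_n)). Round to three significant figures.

t_s ≈ 17.0 s

Dividing through by 0.877: denominator becomes s² + 0.4709 s + 0.06967.
So ω_n = √0.06967 = 0.264 rad/s and ζ = 0.4709/(2·0.264) = 0.892.
t_s ≈ 4/(ζω_n) = 17.0 s.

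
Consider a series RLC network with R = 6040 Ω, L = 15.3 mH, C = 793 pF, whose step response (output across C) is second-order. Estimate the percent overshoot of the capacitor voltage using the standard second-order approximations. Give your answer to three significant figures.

For a series RLC circuit (capacitor voltage as output), ω_n = 1/√(LC) = 1/√(15.3 mH · 793 pF) = 287000 rad/s.
ζ = (R/2)·√(C/L) = (6040/2)·√(793 pF/15.3 mH) = 0.688.
Overshoot: exp(−π·0.688/√(1−0.688²)) = 0.0511, i.e. 5.11%.

%OS ≈ 5.11%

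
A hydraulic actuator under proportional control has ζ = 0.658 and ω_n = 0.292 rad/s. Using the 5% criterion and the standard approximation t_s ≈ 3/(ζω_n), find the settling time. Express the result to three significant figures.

t_s ≈ 15.6 s

t_s ≈ 3/(ζω_n) = 3/(0.658 × 0.292) = 15.6 s.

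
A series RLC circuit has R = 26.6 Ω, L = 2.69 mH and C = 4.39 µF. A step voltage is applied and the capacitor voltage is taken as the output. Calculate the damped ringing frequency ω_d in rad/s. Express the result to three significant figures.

ω_d ≈ 7760 rad/s

For a series RLC circuit (capacitor voltage as output), ω_n = 1/√(LC) = 1/√(2.69 mH · 4.39 µF) = 9200 rad/s.
ζ = (R/2)·√(C/L) = (26.6/2)·√(4.39 µF/2.69 mH) = 0.537.
ω_d = 9200·√(1 − 0.537²) = 7760 rad/s.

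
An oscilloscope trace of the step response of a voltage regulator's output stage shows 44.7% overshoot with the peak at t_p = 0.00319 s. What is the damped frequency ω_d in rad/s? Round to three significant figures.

ω_d ≈ 985 rad/s

t_p = π/ω_d, so ω_d = π/0.00319 = 985 rad/s.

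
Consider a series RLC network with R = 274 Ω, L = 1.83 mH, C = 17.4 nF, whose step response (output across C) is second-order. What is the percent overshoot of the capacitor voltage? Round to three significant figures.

For a series RLC circuit (capacitor voltage as output), ω_n = 1/√(LC) = 1/√(1.83 mH · 17.4 nF) = 177000 rad/s.
ζ = (R/2)·√(C/L) = (274/2)·√(17.4 nF/1.83 mH) = 0.422.
%OS = 100·exp(−πζ/√(1−ζ²)) = 23.1%.

%OS ≈ 23.1%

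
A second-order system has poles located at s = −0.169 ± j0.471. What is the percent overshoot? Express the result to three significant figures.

The poles are at −σ ± jω_d with σ = 0.169 and ω_d = 0.471, so ω_n = √(σ²+ω_d²) = 0.500 rad/s and ζ = σ/ω_n = 0.338.
%OS = 100 e^{−πζ/√(1−ζ²)} with ζ = 0.338 gives 32.4%.

%OS ≈ 32.4%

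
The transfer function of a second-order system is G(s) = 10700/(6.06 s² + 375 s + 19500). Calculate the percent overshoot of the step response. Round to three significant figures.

%OS ≈ 12.9%

Dividing through by 6.06: denominator becomes s² + 61.88 s + 3218.
So ω_n = √3218 = 56.7 rad/s and ζ = 61.88/(2·56.7) = 0.545.
%OS = 100 e^{−πζ/√(1−ζ²)} with ζ = 0.545 gives 12.9%.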